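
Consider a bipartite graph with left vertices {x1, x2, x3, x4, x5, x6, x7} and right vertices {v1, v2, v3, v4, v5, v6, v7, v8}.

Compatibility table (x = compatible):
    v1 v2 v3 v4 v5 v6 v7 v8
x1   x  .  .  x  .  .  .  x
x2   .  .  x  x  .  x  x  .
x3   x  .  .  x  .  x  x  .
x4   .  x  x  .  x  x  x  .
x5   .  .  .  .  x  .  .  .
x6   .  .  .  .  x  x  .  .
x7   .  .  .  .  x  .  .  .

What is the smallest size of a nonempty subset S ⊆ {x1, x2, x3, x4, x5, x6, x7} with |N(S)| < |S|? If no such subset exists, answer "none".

Take S = {x5, x7}. Its neighbourhood is {v5}, so |N(S)| = 1 < |S| = 2.
No single vertex violates Hall's condition since each has at least one neighbour, so 2 is the minimum.

2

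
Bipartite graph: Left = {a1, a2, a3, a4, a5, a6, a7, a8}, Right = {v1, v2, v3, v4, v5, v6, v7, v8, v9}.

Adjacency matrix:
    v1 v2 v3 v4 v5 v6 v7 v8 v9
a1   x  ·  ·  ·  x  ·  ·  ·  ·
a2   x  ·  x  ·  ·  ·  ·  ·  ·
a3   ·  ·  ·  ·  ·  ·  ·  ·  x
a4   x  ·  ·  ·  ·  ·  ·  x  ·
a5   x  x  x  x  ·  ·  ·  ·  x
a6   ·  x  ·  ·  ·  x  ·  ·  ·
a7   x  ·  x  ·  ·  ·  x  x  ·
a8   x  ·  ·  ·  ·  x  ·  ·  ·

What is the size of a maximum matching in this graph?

8

For example, pair a1→v5, a2→v1, a3→v9, a4→v8, a5→v3, a6→v2, a7→v7, a8→v6.
All 8 left vertices are matched, so no larger matching exists.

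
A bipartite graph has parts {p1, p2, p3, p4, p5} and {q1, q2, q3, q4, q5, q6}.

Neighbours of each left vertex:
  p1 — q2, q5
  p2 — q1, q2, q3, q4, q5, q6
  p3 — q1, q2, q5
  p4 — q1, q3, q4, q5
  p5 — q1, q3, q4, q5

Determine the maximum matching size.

A valid assignment of size 5: p1–q2, p2–q6, p3–q1, p4–q5, p5–q4.
All 5 left vertices are matched, so no larger matching exists.

5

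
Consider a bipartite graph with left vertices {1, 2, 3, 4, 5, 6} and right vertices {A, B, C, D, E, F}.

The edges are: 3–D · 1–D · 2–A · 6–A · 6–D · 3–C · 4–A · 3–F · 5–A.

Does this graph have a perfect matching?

No

The set {1, 2, 4, 5, 6} has only 2 neighbours ({A, D}), so by Hall's theorem at most 3 of the 6 left vertices can be matched.
Hence no matching covers every left vertex.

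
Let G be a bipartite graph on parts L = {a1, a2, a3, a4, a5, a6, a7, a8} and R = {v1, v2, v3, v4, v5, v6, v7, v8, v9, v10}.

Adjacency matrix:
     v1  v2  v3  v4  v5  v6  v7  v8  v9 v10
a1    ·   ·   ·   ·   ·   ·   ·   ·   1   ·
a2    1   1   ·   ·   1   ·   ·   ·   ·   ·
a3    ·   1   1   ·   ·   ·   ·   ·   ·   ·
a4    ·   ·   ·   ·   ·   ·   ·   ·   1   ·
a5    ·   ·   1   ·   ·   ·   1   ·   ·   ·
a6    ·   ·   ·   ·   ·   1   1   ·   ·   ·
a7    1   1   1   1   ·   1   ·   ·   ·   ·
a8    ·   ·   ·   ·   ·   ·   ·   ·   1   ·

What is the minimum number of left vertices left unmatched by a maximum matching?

2

For example, pair a1–v9, a2–v1, a3–v2, a5–v7, a6–v6, a7–v3.
The set {a1, a4, a8} has only 1 neighbour ({v9}), so by Hall's theorem at most 6 of the 8 left vertices can be matched.
That matches 6 of the 8, leaving 2 unmatched; no matching can do better.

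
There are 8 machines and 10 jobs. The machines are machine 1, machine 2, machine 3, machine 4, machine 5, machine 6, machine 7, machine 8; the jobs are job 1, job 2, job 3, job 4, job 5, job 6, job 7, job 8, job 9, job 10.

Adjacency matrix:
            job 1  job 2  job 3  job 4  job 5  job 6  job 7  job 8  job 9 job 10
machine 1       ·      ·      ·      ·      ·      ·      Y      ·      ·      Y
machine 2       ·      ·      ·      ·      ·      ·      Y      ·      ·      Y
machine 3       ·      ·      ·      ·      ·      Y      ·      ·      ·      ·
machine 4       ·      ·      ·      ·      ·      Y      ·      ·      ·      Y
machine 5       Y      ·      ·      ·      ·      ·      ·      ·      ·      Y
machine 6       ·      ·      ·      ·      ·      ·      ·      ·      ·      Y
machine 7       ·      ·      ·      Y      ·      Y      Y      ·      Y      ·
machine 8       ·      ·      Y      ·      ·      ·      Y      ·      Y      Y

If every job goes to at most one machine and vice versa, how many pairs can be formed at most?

6

A valid assignment of size 6: machine 1-job 10, machine 2-job 7, machine 3-job 6, machine 5-job 1, machine 7-job 4, machine 8-job 9.
The set {machine 1, machine 2, machine 3, machine 4, machine 6} has only 3 neighbours ({job 10, job 6, job 7}), so by Hall's theorem at most 6 of the 8 machines can be matched.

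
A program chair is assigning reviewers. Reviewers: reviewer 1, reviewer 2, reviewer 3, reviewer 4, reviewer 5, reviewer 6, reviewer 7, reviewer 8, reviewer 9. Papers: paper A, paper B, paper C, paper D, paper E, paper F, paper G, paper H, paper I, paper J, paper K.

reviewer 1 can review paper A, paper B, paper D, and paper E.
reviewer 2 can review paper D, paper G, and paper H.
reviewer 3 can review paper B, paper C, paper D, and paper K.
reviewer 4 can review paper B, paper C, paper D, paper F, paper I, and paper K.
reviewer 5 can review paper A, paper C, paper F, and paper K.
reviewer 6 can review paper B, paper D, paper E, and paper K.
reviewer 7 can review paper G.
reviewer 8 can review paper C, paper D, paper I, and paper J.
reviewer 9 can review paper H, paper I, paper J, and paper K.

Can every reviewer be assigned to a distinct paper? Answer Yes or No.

Yes

For example, pair reviewer 1-paper A, reviewer 2-paper H, reviewer 3-paper K, reviewer 4-paper B, reviewer 5-paper C, reviewer 6-paper E, reviewer 7-paper G, reviewer 8-paper D, reviewer 9-paper I.
All 9 reviewers are covered.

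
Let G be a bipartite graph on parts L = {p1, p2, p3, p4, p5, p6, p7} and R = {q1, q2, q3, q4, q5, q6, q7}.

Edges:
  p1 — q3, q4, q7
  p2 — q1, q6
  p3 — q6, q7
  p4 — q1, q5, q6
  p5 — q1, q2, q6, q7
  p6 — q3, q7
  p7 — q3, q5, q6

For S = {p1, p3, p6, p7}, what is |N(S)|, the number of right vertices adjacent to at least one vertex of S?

5

The union of neighbours of {p1, p3, p6, p7} is {q3, q4, q5, q6, q7}, which has 5 elements.
Since |N(S)| = 5 ≥ |S| = 4, Hall's condition holds for this subset.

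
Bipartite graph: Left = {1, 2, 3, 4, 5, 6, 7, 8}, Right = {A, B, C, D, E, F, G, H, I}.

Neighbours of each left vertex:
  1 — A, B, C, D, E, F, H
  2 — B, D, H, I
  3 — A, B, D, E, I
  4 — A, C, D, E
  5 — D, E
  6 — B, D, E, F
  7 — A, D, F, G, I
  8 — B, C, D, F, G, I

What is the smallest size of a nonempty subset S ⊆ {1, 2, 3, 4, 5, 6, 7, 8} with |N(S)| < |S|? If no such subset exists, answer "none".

A matching saturating every left vertex exists, for instance 1→H, 2→B, 3→E, 4→C, 5→D, 6→F, 7→A, 8→G.
By Hall's marriage theorem, this means |N(S)| ≥ |S| for every subset S, so no violating subset exists.

none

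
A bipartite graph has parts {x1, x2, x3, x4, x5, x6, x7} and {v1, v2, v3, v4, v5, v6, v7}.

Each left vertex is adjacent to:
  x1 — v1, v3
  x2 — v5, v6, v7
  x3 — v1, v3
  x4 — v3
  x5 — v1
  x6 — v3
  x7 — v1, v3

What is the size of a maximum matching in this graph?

A valid assignment of size 3: x1–v3, x2–v6, x3–v1.
The set {x1, x3, x4, x5, x6, x7} has only 2 neighbours ({v1, v3}), so by Hall's theorem at most 3 of the 7 left vertices can be matched.

3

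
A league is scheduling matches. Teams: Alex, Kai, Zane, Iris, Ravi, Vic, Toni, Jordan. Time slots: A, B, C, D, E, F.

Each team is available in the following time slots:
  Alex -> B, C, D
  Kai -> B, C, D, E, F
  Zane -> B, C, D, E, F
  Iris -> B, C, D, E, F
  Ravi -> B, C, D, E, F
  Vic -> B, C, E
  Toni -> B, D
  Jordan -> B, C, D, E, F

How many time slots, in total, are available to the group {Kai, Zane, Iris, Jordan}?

The union of neighbours of {Kai, Zane, Iris, Jordan} is {B, C, D, E, F}, which has 5 elements.
Since |N(S)| = 5 ≥ |S| = 4, Hall's condition holds for this subset.

5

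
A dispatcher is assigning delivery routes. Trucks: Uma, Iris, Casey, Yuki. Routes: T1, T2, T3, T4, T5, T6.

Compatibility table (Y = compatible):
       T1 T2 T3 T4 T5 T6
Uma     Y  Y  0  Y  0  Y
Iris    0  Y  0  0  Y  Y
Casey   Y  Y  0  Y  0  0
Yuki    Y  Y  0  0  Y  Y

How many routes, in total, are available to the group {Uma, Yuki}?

5

The union of neighbours of {Uma, Yuki} is {T1, T2, T4, T5, T6}, which has 5 elements.
Since |N(S)| = 5 ≥ |S| = 2, Hall's condition holds for this subset.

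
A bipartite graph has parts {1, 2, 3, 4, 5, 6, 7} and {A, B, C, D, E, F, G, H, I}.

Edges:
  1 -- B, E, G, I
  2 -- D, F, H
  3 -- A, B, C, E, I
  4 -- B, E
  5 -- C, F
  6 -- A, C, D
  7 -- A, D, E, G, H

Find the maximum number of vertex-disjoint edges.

For example, pair 1→E, 2→D, 3→A, 4→B, 5→F, 6→C, 7→G.
All 7 left vertices are matched, so no larger matching exists.

7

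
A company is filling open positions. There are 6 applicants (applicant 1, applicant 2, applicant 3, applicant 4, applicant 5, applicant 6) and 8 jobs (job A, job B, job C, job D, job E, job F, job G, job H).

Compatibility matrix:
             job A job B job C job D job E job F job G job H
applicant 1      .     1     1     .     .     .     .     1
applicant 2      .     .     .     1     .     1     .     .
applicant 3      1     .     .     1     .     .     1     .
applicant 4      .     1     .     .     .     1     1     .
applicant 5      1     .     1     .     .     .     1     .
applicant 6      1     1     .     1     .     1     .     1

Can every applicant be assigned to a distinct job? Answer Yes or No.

One maximum matching: applicant 1–job H, applicant 2–job D, applicant 3–job A, applicant 4–job G, applicant 5–job C, applicant 6–job F.
All 6 applicants are covered.

Yes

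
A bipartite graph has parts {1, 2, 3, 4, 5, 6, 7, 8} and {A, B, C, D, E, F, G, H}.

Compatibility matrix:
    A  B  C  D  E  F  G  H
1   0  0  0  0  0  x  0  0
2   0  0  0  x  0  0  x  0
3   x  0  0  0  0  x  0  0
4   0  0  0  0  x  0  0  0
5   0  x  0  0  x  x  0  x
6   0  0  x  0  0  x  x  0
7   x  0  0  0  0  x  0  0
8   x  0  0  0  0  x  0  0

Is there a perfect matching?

No

The set {1, 3, 7, 8} has only 2 neighbours ({A, F}), so by Hall's theorem at most 6 of the 8 left vertices can be matched.
Hence no matching covers every left vertex.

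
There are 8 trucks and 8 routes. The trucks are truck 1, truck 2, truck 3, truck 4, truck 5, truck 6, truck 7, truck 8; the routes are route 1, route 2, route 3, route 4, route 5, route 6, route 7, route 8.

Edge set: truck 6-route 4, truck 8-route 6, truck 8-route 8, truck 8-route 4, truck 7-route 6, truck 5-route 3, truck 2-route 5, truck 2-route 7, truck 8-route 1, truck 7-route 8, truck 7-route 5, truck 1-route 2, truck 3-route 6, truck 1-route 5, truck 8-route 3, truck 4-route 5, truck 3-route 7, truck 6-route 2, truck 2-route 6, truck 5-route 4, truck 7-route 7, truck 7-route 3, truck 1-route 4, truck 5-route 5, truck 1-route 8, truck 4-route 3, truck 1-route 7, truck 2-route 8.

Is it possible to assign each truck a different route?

For example, pair truck 1→route 8, truck 2→route 6, truck 3→route 7, truck 4→route 5, truck 5→route 4, truck 6→route 2, truck 7→route 3, truck 8→route 1.
Every truck is matched, so this is a perfect matching.

Yes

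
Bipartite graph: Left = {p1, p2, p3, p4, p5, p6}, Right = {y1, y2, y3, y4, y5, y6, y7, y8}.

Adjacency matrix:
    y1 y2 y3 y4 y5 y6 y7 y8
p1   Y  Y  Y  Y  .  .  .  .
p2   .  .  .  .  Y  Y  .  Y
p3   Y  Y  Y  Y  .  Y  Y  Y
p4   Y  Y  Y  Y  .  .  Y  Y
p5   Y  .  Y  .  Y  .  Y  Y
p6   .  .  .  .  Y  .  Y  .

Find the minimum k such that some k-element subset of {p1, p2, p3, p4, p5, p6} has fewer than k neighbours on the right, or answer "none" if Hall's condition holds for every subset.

none

A matching saturating every left vertex exists, for instance p1→y1, p2→y8, p3→y6, p4→y4, p5→y3, p6→y7.
By Hall's marriage theorem, this means |N(S)| ≥ |S| for every subset S, so no violating subset exists.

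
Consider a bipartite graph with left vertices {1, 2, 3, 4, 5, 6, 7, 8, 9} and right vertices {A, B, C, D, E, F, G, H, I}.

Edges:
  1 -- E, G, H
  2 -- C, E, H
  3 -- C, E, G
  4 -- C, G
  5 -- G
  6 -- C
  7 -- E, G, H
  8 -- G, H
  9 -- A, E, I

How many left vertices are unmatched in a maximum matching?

4

For example, pair 1-H, 2-E, 3-G, 4-C, 9-I.
The set {1, 2, 3, 4, 5, 6, 7, 8} has only 4 neighbours ({C, E, G, H}), so by Hall's theorem at most 5 of the 9 left vertices can be matched.
That matches 5 of the 9, leaving 4 unmatched; no matching can do better.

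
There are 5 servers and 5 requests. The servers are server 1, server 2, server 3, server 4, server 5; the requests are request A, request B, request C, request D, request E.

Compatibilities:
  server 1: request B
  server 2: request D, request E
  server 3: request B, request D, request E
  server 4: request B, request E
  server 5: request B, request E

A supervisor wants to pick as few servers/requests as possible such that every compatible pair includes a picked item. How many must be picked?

3

The 3 edges server 1–request B, server 2–request E, server 3–request D form a matching, so any vertex cover needs at least 3 vertices (one per matched edge).
Conversely {request B, request D, request E} meets every edge and has exactly 3 vertices, so 3 is optimal.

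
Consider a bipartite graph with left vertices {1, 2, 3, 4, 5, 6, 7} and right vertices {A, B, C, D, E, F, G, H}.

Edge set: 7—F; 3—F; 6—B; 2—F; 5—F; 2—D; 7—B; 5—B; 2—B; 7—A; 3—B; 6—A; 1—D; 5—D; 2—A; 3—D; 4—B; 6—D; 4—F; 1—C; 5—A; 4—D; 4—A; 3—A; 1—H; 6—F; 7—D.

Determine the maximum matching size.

5

One maximum matching: 1–C, 2–A, 3–D, 4–F, 5–B.
The set {2, 3, 4, 5, 6, 7} has only 4 neighbours ({A, B, D, F}), so by Hall's theorem at most 5 of the 7 left vertices can be matched.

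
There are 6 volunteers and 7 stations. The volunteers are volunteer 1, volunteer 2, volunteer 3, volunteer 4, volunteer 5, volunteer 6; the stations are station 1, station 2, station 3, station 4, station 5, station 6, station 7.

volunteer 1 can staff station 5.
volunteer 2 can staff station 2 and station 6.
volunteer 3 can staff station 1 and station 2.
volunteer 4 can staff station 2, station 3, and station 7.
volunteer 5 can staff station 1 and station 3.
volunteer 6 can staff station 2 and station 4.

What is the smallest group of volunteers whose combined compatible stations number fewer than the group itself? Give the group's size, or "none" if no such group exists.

none

A matching saturating every volunteer exists, for instance volunteer 1→station 5, volunteer 2→station 6, volunteer 3→station 1, volunteer 4→station 7, volunteer 5→station 3, volunteer 6→station 2.
By Hall's marriage theorem, this means |N(S)| ≥ |S| for every subset S, so no violating subset exists.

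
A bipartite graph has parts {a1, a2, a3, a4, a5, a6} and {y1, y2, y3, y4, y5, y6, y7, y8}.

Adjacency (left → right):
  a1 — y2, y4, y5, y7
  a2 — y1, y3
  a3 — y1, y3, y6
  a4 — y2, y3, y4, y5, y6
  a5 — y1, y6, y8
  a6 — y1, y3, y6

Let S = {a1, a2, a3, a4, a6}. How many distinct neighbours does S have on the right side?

The union of neighbours of {a1, a2, a3, a4, a6} is {y1, y2, y3, y4, y5, y6, y7}, which has 7 elements.
Since |N(S)| = 7 ≥ |S| = 5, Hall's condition holds for this subset.

7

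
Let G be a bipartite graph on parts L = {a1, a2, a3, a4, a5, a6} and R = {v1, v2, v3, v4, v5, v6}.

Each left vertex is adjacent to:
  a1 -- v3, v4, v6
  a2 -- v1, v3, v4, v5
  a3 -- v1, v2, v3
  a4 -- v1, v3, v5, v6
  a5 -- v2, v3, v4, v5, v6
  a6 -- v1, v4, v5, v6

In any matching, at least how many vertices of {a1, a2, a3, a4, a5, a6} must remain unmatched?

A valid assignment of size 6: a1-v3, a2-v4, a3-v2, a4-v1, a5-v5, a6-v6.
This saturates every left vertex, so 6 is the maximum.
That matches 6 of the 6, leaving 0 unmatched; no matching can do better.

0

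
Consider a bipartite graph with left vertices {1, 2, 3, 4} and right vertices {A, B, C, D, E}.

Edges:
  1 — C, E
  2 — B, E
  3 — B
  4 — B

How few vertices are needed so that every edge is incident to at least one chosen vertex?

A maximum matching has 3 edges (e.g. 1–C, 2–E, 3–B).
By König's theorem the minimum vertex cover has the same size. One such cover is {1, 2, B}.

3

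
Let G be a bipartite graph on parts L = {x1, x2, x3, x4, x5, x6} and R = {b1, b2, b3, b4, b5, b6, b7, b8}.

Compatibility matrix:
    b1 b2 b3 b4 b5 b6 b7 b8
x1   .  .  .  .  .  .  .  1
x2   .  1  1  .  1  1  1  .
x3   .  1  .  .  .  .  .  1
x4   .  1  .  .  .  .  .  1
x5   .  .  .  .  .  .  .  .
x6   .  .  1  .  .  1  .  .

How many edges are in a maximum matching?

4

A valid assignment of size 4: x1–b8, x2–b7, x3–b2, x6–b3.
The set {x1, x3, x4, x5} has only 2 neighbours ({b2, b8}), so by Hall's theorem at most 4 of the 6 left vertices can be matched.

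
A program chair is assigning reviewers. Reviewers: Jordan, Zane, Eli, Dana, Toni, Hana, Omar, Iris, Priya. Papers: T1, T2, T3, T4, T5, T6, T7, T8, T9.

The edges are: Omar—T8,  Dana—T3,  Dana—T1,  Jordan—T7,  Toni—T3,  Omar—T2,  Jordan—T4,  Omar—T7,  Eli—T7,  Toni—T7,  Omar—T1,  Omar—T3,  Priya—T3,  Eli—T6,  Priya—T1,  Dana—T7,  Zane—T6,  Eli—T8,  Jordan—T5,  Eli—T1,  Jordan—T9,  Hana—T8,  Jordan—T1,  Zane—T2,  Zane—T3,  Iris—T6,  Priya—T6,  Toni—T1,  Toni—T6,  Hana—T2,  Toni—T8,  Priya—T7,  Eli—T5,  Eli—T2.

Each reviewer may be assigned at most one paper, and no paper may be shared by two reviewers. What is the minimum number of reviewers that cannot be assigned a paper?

1

A valid assignment of size 8: Jordan–T4, Zane–T2, Eli–T5, Dana–T1, Toni–T3, Hana–T8, Omar–T7, Iris–T6.
The set {Zane, Dana, Toni, Hana, Omar, Iris, Priya} has only 6 neighbours ({T1, T2, T3, T6, T7, T8}), so by Hall's theorem at most 8 of the 9 reviewers can be matched.
That matches 8 of the 9, leaving 1 unmatched; no matching can do better.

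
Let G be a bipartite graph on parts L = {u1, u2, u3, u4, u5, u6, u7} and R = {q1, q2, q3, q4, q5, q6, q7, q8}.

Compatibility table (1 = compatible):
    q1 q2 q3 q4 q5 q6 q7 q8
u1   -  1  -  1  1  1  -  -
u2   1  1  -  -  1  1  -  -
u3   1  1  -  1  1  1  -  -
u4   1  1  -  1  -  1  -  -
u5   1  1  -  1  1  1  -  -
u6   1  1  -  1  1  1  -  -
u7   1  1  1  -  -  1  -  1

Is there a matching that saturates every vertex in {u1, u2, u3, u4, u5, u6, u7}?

The set {u1, u2, u3, u4, u5, u6} has only 5 neighbours ({q1, q2, q4, q5, q6}), so by Hall's theorem at most 6 of the 7 left vertices can be matched.
Hence no matching covers every left vertex.

No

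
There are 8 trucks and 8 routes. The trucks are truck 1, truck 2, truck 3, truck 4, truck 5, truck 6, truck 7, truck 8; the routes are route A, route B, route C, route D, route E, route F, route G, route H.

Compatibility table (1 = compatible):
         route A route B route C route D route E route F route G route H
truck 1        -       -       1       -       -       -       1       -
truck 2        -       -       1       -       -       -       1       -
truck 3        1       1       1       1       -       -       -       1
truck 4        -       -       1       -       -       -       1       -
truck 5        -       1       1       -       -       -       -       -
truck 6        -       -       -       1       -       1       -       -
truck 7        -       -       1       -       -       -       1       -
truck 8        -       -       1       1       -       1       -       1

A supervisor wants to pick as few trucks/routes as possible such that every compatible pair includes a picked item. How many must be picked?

6

A maximum matching has 6 edges (e.g. truck 1–route C, truck 2–route G, truck 3–route D, truck 5–route B, truck 6–route F, truck 8–route H).
By König's theorem the minimum vertex cover has the same size. One such cover is {truck 3, truck 5, truck 6, truck 8, route C, route G}.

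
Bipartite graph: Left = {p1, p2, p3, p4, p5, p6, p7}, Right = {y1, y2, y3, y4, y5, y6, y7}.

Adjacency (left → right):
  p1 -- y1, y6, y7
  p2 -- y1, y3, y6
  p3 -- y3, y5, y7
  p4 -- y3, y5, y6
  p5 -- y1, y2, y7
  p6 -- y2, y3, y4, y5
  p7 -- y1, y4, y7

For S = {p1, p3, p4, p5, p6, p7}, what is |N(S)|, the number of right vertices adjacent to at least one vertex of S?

The union of neighbours of {p1, p3, p4, p5, p6, p7} is {y1, y2, y3, y4, y5, y6, y7}, which has 7 elements.
Since |N(S)| = 7 ≥ |S| = 6, Hall's condition holds for this subset.

7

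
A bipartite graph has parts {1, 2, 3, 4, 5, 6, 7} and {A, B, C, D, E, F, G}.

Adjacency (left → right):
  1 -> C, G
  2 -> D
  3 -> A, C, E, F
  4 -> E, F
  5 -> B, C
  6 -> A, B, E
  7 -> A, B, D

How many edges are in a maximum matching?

One maximum matching: 1-G, 2-D, 3-A, 4-F, 5-C, 6-E, 7-B.
All 7 left vertices are matched, so no larger matching exists.

7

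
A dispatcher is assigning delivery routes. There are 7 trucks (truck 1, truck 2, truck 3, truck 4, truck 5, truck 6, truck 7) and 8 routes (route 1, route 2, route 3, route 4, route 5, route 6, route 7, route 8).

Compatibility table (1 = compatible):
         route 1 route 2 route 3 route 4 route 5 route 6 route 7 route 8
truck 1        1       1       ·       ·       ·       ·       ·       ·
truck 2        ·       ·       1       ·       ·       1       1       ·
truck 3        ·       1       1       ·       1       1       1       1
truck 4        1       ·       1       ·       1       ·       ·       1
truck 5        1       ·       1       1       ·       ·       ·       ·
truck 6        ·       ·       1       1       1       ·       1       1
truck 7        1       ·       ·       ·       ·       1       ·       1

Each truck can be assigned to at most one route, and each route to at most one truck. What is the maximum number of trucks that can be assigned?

One maximum matching: truck 1–route 2, truck 2–route 7, truck 3–route 8, truck 4–route 1, truck 5–route 3, truck 6–route 4, truck 7–route 6.
This saturates every truck, so 7 is the maximum.

7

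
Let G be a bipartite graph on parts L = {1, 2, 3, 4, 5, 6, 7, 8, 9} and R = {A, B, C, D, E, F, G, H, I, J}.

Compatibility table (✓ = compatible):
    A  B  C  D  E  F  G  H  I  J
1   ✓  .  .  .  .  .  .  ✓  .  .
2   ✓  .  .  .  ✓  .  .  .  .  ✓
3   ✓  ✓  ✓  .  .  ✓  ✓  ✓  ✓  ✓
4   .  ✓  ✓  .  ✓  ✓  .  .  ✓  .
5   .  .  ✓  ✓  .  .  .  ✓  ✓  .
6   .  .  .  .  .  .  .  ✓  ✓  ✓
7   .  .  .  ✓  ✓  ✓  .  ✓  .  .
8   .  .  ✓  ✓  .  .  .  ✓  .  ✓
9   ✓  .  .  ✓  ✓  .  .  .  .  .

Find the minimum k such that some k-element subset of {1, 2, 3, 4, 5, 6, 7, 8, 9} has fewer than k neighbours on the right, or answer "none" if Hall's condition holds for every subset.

A matching saturating every left vertex exists, for instance 1→A, 2→J, 3→G, 4→B, 5→D, 6→I, 7→H, 8→C, 9→E.
By Hall's marriage theorem, this means |N(S)| ≥ |S| for every subset S, so no violating subset exists.

none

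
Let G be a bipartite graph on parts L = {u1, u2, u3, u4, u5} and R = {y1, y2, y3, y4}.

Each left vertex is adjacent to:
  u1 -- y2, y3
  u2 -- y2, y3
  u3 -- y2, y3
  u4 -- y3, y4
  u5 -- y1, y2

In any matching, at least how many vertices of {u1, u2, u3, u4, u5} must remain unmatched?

1

One maximum matching: u1-y2, u2-y3, u4-y4, u5-y1.
The set {u1, u2, u3} has only 2 neighbours ({y2, y3}), so by Hall's theorem at most 4 of the 5 left vertices can be matched.
That matches 4 of the 5, leaving 1 unmatched; no matching can do better.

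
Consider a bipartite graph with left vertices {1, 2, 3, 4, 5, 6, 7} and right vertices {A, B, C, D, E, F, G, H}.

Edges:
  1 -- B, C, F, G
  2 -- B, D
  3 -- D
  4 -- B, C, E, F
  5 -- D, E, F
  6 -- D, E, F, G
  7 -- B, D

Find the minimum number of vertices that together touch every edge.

A maximum matching has 6 edges (e.g. 1–G, 2–B, 3–D, 4–C, 5–F, 6–E).
By König's theorem the minimum vertex cover has the same size. One such cover is {1, 4, 5, 6, B, D}.

6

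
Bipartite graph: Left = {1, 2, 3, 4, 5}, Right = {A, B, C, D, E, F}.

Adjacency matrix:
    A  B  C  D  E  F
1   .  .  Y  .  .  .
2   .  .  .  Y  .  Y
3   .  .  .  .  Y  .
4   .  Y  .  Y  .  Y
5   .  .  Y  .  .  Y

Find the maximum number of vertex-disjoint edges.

One maximum matching: 1→C, 2→D, 3→E, 4→B, 5→F.
All 5 left vertices are matched, so no larger matching exists.

5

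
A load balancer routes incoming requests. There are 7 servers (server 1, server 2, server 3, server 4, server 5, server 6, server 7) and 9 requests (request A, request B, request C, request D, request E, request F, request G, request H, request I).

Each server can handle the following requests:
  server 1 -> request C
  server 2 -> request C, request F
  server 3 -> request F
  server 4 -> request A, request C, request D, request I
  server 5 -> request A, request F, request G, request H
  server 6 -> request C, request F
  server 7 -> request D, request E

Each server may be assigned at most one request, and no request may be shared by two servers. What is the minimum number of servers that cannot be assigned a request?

2

A valid assignment of size 5: server 1-request C, server 2-request F, server 4-request A, server 5-request H, server 7-request E.
The set {server 1, server 2, server 3, server 6} has only 2 neighbours ({request C, request F}), so by Hall's theorem at most 5 of the 7 servers can be matched.
That matches 5 of the 7, leaving 2 unmatched; no matching can do better.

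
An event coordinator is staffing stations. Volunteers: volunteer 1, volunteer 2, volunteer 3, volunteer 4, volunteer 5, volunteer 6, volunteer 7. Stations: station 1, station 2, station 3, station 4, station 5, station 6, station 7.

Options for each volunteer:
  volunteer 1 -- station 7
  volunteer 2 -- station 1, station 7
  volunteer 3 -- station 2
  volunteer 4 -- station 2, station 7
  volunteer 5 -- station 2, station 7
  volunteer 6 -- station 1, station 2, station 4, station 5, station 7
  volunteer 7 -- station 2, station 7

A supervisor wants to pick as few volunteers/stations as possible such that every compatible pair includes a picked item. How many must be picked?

{volunteer 2, volunteer 6, station 2, station 7} is a vertex cover of size 4: every edge has an endpoint in this set.
No smaller cover exists because volunteer 1–station 7, volunteer 2–station 1, volunteer 3–station 2, volunteer 6–station 5 is a matching of size 4, and a cover must include an endpoint of each of these disjoint edges (König's theorem).

4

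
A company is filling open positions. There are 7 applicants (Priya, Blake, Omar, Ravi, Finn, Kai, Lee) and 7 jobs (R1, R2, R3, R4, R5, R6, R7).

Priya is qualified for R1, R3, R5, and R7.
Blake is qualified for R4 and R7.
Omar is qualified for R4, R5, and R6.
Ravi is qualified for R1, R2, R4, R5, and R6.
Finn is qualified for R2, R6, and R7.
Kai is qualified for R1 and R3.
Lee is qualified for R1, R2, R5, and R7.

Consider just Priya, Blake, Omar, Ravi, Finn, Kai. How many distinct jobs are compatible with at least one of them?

7

The union of neighbours of {Priya, Blake, Omar, Ravi, Finn, Kai} is {R1, R2, R3, R4, R5, R6, R7}, which has 7 elements.
Since |N(S)| = 7 ≥ |S| = 6, Hall's condition holds for this subset.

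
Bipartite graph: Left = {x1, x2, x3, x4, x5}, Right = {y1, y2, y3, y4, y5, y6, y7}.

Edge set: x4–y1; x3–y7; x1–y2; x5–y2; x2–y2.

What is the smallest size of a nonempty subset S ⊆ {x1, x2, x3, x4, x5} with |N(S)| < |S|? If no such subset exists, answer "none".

Take S = {x1, x2}. Its neighbourhood is {y2}, so |N(S)| = 1 < |S| = 2.
No single vertex violates Hall's condition since each has at least one neighbour, so 2 is the minimum.

2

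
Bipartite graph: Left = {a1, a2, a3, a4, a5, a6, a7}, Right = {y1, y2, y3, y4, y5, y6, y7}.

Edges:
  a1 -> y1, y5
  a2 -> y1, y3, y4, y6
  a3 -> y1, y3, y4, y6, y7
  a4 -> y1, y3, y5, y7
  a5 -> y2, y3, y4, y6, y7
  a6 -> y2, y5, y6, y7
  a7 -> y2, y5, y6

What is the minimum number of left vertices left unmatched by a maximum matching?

One maximum matching: a1–y5, a2–y4, a3–y3, a4–y1, a5–y6, a6–y7, a7–y2.
All 7 left vertices are matched, so no larger matching exists.
That matches 7 of the 7, leaving 0 unmatched; no matching can do better.

0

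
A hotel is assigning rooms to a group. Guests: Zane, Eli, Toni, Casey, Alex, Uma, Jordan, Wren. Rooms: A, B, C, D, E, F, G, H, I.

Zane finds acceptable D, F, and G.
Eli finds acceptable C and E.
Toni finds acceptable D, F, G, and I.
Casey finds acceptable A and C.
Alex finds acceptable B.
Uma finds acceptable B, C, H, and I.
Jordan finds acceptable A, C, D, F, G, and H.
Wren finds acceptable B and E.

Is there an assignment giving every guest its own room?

Yes

A valid assignment of size 8: Zane→D, Eli→C, Toni→F, Casey→A, Alex→B, Uma→H, Jordan→G, Wren→E.
Every guest is matched, so this matching saturates all of them.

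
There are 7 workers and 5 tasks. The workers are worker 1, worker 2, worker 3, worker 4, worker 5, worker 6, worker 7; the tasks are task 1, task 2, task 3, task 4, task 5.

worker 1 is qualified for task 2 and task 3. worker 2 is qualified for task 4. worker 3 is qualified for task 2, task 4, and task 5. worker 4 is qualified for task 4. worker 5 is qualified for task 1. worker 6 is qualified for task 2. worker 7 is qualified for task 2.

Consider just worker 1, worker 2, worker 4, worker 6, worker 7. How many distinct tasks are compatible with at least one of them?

The union of neighbours of {worker 1, worker 2, worker 4, worker 6, worker 7} is {task 2, task 3, task 4}, which has 3 elements.
Since |N(S)| = 3 < |S| = 5, Hall's condition fails for this subset.

3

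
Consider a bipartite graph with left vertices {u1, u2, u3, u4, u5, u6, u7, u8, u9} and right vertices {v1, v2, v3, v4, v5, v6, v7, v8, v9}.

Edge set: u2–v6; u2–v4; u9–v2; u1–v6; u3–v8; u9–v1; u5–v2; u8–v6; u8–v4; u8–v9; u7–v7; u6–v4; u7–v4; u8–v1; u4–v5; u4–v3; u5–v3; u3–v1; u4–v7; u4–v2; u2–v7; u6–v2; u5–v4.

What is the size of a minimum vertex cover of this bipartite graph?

9

{u1, u2, u3, u4, u5, u6, u7, u8, u9} is a vertex cover of size 9: every edge has an endpoint in this set.
No smaller cover exists because u1–v6, u2–v4, u3–v8, u4–v5, u5–v3, u6–v2, u7–v7, u8–v9, u9–v1 is a matching of size 9, and a cover must include an endpoint of each of these disjoint edges (König's theorem).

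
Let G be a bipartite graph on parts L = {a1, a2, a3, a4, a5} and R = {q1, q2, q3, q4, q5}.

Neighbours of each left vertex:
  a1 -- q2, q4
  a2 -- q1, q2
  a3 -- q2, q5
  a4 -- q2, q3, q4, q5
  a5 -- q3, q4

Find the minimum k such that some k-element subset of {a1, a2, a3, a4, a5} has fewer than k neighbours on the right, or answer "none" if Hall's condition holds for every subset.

A matching saturating every left vertex exists, for instance a1→q2, a2→q1, a3→q5, a4→q3, a5→q4.
By Hall's marriage theorem, this means |N(S)| ≥ |S| for every subset S, so no violating subset exists.

none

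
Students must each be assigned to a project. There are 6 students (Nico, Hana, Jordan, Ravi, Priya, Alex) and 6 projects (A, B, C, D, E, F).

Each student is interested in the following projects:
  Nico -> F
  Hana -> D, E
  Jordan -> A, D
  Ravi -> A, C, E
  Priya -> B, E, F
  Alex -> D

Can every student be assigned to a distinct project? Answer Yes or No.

Yes

A valid assignment of size 6: Nico→F, Hana→E, Jordan→A, Ravi→C, Priya→B, Alex→D.
All 6 students are covered.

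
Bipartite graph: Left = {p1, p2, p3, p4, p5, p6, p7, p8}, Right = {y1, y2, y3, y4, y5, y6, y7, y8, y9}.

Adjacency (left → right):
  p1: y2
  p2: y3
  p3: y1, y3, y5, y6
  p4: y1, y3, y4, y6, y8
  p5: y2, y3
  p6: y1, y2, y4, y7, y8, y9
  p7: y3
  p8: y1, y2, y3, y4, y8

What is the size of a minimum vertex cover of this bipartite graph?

The 6 edges p1–y2, p2–y3, p3–y1, p4–y6, p6–y7, p8–y4 form a matching, so any vertex cover needs at least 6 vertices (one per matched edge).
Conversely {p3, p4, p6, p8, y2, y3} meets every edge and has exactly 6 vertices, so 6 is optimal.

6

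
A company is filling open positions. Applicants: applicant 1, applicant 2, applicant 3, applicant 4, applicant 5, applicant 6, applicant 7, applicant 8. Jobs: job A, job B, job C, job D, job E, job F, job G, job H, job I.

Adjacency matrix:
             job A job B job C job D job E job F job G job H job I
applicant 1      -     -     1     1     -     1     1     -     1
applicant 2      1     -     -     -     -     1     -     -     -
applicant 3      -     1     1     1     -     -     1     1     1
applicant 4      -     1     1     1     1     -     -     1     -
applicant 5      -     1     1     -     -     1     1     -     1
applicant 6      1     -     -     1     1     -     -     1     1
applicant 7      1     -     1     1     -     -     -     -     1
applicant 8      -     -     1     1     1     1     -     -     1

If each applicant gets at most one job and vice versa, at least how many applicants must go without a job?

For example, pair applicant 1–job D, applicant 2–job A, applicant 3–job B, applicant 4–job C, applicant 5–job G, applicant 6–job H, applicant 7–job I, applicant 8–job F.
This saturates every applicant, so 8 is the maximum.
That matches 8 of the 8, leaving 0 unmatched; no matching can do better.

0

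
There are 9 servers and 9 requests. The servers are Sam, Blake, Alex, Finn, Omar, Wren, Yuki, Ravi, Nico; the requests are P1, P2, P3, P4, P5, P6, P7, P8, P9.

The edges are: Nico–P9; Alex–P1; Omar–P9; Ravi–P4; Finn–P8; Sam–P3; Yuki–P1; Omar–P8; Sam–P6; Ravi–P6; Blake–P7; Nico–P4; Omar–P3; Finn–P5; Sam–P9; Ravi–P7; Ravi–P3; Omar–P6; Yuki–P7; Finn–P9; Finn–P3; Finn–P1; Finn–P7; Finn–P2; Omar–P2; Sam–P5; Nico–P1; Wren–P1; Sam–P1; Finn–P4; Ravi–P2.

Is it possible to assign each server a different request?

The set {Blake, Alex, Wren, Yuki} has only 2 neighbours ({P1, P7}), so by Hall's theorem at most 7 of the 9 servers can be matched.
Hence no matching covers every server.

No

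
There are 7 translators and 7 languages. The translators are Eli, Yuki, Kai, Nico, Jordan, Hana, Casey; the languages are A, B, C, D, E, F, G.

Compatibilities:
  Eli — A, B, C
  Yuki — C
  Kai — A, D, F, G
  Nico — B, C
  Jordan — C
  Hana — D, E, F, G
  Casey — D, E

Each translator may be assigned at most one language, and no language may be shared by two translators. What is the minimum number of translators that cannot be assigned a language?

1

For example, pair Eli-A, Yuki-C, Kai-F, Nico-B, Hana-D, Casey-E.
The set {Yuki, Jordan} has only 1 neighbour ({C}), so by Hall's theorem at most 6 of the 7 translators can be matched.
That matches 6 of the 7, leaving 1 unmatched; no matching can do better.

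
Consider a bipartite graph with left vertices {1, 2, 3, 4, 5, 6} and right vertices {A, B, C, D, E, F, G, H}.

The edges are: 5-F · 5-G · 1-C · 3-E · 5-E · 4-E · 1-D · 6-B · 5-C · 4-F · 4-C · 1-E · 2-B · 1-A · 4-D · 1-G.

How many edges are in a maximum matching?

5

One maximum matching: 1-G, 2-B, 3-E, 4-D, 5-C.
The set {2, 6} has only 1 neighbour ({B}), so by Hall's theorem at most 5 of the 6 left vertices can be matched.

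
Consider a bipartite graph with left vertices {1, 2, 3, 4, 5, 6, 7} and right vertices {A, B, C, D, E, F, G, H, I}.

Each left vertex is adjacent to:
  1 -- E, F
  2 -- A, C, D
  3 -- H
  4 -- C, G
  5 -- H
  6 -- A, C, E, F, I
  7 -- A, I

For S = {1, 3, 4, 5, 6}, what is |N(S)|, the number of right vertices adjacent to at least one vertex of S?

The union of neighbours of {1, 3, 4, 5, 6} is {A, C, E, F, G, H, I}, which has 7 elements.
Since |N(S)| = 7 ≥ |S| = 5, Hall's condition holds for this subset.

7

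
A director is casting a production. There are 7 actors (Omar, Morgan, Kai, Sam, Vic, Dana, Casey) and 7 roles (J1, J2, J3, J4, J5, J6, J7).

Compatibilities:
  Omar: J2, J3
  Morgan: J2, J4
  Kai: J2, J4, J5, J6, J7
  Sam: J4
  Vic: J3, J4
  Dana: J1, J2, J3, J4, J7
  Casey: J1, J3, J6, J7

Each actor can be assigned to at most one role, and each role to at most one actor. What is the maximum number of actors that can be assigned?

A valid assignment of size 6: Omar→J3, Morgan→J2, Kai→J6, Sam→J4, Dana→J1, Casey→J7.
The set {Omar, Morgan, Sam, Vic} has only 3 neighbours ({J2, J3, J4}), so by Hall's theorem at most 6 of the 7 actors can be matched.

6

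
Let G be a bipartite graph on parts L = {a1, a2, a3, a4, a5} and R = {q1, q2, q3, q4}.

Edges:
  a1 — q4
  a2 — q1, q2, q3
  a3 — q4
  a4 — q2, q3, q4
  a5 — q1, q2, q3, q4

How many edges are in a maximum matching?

One maximum matching: a1–q4, a2–q1, a4–q3, a5–q2.
The set {a1, a3} has only 1 neighbour ({q4}), so by Hall's theorem at most 4 of the 5 left vertices can be matched.

4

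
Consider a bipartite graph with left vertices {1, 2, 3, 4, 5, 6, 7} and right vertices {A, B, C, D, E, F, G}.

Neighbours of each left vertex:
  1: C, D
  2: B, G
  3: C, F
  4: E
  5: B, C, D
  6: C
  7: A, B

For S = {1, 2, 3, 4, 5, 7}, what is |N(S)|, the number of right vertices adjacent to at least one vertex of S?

The union of neighbours of {1, 2, 3, 4, 5, 7} is {A, B, C, D, E, F, G}, which has 7 elements.
Since |N(S)| = 7 ≥ |S| = 6, Hall's condition holds for this subset.

7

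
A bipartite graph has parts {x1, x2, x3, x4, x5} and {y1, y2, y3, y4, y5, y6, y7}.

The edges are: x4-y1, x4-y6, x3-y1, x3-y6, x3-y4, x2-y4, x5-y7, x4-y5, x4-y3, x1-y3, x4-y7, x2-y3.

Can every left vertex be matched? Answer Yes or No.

One maximum matching: x1-y3, x2-y4, x3-y1, x4-y6, x5-y7.
Every left vertex is matched, so this matching saturates all of them.

Yes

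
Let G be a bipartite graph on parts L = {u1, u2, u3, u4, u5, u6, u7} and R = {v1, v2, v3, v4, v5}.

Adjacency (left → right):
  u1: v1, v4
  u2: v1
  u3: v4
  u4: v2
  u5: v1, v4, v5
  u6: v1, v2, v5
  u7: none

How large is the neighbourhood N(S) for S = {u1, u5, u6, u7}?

The union of neighbours of {u1, u5, u6, u7} is {v1, v2, v4, v5}, which has 4 elements.
Since |N(S)| = 4 ≥ |S| = 4, Hall's condition holds for this subset.

4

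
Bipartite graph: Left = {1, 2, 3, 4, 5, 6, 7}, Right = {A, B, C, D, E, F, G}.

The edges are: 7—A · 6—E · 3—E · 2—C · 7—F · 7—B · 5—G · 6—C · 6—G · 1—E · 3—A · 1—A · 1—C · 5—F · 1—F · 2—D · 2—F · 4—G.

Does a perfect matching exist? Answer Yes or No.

A valid assignment of size 7: 1→C, 2→D, 3→A, 4→G, 5→F, 6→E, 7→B.
All 7 left vertices are covered.

Yes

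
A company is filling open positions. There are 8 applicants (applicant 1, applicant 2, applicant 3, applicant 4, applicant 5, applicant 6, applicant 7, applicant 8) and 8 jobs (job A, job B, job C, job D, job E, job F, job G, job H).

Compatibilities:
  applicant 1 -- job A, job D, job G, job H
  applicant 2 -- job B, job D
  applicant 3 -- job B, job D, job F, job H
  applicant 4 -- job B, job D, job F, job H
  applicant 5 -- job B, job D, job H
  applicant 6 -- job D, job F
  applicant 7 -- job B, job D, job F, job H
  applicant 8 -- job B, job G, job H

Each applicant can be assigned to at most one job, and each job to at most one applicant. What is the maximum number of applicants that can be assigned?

One maximum matching: applicant 1–job A, applicant 2–job B, applicant 3–job D, applicant 4–job F, applicant 5–job H, applicant 8–job G.
The set {applicant 2, applicant 3, applicant 4, applicant 5, applicant 6, applicant 7} has only 4 neighbours ({job B, job D, job F, job H}), so by Hall's theorem at most 6 of the 8 applicants can be matched.

6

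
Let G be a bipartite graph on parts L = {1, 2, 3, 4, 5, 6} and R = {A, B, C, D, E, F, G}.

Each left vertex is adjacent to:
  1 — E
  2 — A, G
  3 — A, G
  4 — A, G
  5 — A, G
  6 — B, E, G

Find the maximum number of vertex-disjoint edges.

A valid assignment of size 4: 1→E, 2→A, 3→G, 6→B.
The set {2, 3, 4, 5} has only 2 neighbours ({A, G}), so by Hall's theorem at most 4 of the 6 left vertices can be matched.

4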